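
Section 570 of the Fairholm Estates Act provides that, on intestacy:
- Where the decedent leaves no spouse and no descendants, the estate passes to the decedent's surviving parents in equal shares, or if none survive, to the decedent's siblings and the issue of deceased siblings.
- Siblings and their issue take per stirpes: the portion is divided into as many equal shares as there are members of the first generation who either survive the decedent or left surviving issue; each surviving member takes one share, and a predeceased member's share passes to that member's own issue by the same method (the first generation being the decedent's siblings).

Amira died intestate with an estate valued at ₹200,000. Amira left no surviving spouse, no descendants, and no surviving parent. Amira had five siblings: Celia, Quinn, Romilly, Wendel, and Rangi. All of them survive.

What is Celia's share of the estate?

The entire ₹200,000 passes to the siblings and their issue.
That amount (₹200,000) is divided into 5 shares of ₹40,000: Celia, Quinn, Romilly, Wendel, and Rangi each take ₹40,000.

Celia receives ₹40,000.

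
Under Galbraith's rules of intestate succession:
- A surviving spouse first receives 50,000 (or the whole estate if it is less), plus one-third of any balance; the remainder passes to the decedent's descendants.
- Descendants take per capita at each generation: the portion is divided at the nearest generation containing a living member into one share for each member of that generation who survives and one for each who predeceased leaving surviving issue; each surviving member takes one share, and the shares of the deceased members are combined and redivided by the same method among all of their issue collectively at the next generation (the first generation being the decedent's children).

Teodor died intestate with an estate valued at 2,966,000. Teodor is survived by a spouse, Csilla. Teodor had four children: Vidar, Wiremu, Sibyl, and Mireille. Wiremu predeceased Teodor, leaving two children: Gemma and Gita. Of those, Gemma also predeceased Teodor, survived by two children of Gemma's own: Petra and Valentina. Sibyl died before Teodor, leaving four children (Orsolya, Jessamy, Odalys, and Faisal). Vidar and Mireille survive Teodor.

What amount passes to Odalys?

Odalys receives 162,000.

Csilla first takes 50,000, leaving a balance of 2,916,000. Csilla then takes one-third of the balance (972,000), for a total of 1,022,000. The remaining 1,944,000 passes to the descendants.
The descendants' portion (1,944,000) is divided at the children's generation into 4 shares of 486,000. Vidar and Mireille each take 486,000. The 2 shares of the deceased (Wiremu and Sibyl) are combined into a pool of 972,000.
That pool (972,000) is divided at the grandchildren's generation into 6 shares of 162,000. Gita, Orsolya, Jessamy, Odalys, and Faisal each take 162,000. The remaining share for the deceased Gemma (162,000) is carried to the next generation.
That pool (162,000) is divided at the great-grandchildren's generation equally among Petra and Valentina: 81,000 each.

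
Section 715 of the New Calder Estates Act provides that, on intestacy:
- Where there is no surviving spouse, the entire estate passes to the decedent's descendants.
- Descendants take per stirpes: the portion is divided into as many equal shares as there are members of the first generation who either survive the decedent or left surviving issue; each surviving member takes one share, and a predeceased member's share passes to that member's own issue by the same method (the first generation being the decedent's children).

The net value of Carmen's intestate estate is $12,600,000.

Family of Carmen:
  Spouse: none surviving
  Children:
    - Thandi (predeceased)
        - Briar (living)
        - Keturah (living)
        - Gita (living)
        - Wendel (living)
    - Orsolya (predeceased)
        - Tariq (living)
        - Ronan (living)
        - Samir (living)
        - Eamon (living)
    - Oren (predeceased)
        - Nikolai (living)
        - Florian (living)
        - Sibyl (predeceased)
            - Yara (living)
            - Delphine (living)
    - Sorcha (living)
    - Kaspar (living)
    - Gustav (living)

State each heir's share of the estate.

Briar: $525,000; Keturah: $525,000; Gita: $525,000; Wendel: $525,000; Tariq: $525,000; Ronan: $525,000; Samir: $525,000; Eamon: $525,000; Nikolai: $700,000; Florian: $700,000; Yara: $350,000; Delphine: $350,000; Sorcha: $2,100,000; Kaspar: $2,100,000; Gustav: $2,100,000

The entire $12,600,000 passes to the descendants.
That amount ($12,600,000) is divided into 6 shares of $2,100,000: Sorcha, Kaspar, and Gustav each take $2,100,000; Thandi's $2,100,000 share passes to Thandi's issue; Orsolya's $2,100,000 share passes to Orsolya's issue; Oren's $2,100,000 share passes to Oren's issue.
Thandi's share ($2,100,000) is divided into 4 shares of $525,000: Briar, Keturah, Gita, and Wendel each take $525,000.
Orsolya's share ($2,100,000) is divided into 4 shares of $525,000: Tariq, Ronan, Samir, and Eamon each take $525,000.
Oren's share ($2,100,000) is divided into 3 shares of $700,000: Nikolai and Florian each take $700,000; Sibyl's $700,000 share passes to Sibyl's issue.
Sibyl's share ($700,000) is divided into 2 shares of $350,000: Yara and Delphine each take $350,000.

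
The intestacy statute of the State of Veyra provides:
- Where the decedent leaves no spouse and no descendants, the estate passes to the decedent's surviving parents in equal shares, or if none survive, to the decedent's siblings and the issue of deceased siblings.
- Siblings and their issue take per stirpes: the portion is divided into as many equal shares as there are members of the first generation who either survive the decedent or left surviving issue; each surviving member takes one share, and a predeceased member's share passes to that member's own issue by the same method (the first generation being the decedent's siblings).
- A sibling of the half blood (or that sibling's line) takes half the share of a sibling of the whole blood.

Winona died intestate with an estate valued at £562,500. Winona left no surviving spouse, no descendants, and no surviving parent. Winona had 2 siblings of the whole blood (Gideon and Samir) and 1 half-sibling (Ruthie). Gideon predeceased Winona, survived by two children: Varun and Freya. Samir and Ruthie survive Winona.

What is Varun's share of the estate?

Varun receives £112,500.

The entire £562,500 passes to the siblings and their issue.
Counting each half-blood sibling's line as half a unit, there are 5/2 units in £562,500, so one unit is £225,000. Whole-blood lines (Gideon and Samir) take £225,000 each; half-blood lines (Ruthie) take £112,500 each.
Gideon's share (£225,000) is divided into 2 shares of £112,500: Varun and Freya each take £112,500.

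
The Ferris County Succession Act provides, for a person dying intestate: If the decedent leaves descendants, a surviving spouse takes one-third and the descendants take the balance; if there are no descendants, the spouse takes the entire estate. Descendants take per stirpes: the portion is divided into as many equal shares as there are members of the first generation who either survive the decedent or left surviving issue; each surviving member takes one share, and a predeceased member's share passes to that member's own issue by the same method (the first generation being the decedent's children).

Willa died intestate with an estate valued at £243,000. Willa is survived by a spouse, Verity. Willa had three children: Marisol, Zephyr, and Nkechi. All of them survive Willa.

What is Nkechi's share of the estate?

Verity takes one-third of £243,000 = £81,000. The remaining £162,000 passes to the descendants.
The descendants' portion (£162,000) is divided into 3 shares of £54,000: Marisol, Zephyr, and Nkechi each take £54,000.

Nkechi receives £54,000.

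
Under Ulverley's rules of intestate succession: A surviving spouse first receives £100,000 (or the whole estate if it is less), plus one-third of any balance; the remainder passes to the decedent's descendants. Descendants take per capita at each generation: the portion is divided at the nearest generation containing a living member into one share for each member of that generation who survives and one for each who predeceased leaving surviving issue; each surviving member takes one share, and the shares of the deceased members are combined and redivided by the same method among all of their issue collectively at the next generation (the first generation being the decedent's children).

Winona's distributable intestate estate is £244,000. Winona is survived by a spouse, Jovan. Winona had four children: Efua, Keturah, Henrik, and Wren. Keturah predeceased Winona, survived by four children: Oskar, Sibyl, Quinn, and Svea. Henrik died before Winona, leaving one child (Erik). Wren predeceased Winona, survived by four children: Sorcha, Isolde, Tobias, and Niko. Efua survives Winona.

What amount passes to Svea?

Svea receives £8,000.

Jovan first takes £100,000, leaving a balance of £144,000. Jovan then takes one-third of the balance (£48,000), for a total of £148,000. The remaining £96,000 passes to the descendants.
The descendants' portion (£96,000) is divided at the children's generation into 4 shares of £24,000. Efua takes £24,000. The 3 shares of the deceased (Keturah, Henrik, and Wren) are combined into a pool of £72,000.
That pool (£72,000) is divided at the grandchildren's generation equally among Oskar, Sibyl, Quinn, Svea, Erik, Sorcha, Isolde, Tobias, and Niko: £8,000 each.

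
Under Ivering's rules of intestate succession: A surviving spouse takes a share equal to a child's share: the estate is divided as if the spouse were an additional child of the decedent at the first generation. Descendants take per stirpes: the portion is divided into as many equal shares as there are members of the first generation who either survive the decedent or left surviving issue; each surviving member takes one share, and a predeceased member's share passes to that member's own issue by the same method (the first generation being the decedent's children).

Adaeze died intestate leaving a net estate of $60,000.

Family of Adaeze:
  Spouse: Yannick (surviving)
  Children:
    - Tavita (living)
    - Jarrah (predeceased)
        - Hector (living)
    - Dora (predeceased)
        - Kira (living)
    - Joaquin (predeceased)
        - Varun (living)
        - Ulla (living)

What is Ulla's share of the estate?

Ulla receives $6,000.

The spouse counts as an additional share at the children's level, so there are 5 primary shares of $12,000. Yannick takes one such share ($12,000).
The children's combined portion ($48,000) is divided into 4 shares of $12,000: Tavita takes $12,000; Jarrah's $12,000 share passes to Jarrah's issue; Dora's $12,000 share passes to Dora's issue; Joaquin's $12,000 share passes to Joaquin's issue.
Jarrah's share ($12,000) passes entirely to Hector.
Dora's share ($12,000) passes entirely to Kira.
Joaquin's share ($12,000) is divided into 2 shares of $6,000: Varun and Ulla each take $6,000.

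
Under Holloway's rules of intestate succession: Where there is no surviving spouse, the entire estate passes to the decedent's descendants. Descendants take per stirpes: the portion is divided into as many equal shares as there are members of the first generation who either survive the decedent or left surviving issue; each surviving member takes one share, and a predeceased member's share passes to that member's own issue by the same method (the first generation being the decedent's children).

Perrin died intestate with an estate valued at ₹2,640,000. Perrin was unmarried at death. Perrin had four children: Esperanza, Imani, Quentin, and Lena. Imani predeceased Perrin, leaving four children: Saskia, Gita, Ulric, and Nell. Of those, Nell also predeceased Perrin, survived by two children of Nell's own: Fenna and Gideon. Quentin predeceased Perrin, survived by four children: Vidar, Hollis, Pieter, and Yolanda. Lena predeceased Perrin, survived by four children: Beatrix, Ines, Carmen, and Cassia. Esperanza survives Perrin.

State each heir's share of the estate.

Esperanza: ₹660,000; Saskia: ₹165,000; Gita: ₹165,000; Ulric: ₹165,000; Fenna: ₹82,500; Gideon: ₹82,500; Vidar: ₹165,000; Hollis: ₹165,000; Pieter: ₹165,000; Yolanda: ₹165,000; Beatrix: ₹165,000; Ines: ₹165,000; Carmen: ₹165,000; Cassia: ₹165,000

The entire ₹2,640,000 passes to the descendants.
That amount (₹2,640,000) is divided into 4 shares of ₹660,000: Esperanza takes ₹660,000; Imani's ₹660,000 share passes to Imani's issue; Quentin's ₹660,000 share passes to Quentin's issue; Lena's ₹660,000 share passes to Lena's issue.
Imani's share (₹660,000) is divided into 4 shares of ₹165,000: Saskia, Gita, and Ulric each take ₹165,000; Nell's ₹165,000 share passes to Nell's issue.
Nell's share (₹165,000) is divided into 2 shares of ₹82,500: Fenna and Gideon each take ₹82,500.
Quentin's share (₹660,000) is divided into 4 shares of ₹165,000: Vidar, Hollis, Pieter, and Yolanda each take ₹165,000.
Lena's share (₹660,000) is divided into 4 shares of ₹165,000: Beatrix, Ines, Carmen, and Cassia each take ₹165,000.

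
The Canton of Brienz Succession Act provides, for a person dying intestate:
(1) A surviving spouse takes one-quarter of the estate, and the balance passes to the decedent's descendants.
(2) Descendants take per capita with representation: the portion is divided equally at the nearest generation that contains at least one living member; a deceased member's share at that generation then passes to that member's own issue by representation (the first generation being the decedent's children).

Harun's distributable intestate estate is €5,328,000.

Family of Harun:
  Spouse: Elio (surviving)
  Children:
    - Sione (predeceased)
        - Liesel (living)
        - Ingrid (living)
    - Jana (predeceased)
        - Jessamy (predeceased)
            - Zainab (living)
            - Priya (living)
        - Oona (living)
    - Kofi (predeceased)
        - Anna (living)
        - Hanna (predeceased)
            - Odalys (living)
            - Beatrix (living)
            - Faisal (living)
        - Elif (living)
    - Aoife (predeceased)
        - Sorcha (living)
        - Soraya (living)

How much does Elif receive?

Elif receives €444,000.

Elio takes one-quarter of €5,328,000 = €1,332,000. The remaining €3,996,000 passes to the descendants.
No child survives, so the initial division is made at the grandchildren's generation.
The descendants' portion (€3,996,000) is divided into 9 shares of €444,000: Liesel, Ingrid, Oona, Anna, Elif, Sorcha, and Soraya each take €444,000; Jessamy's €444,000 share passes to Jessamy's issue; Hanna's €444,000 share passes to Hanna's issue.
Jessamy's share (€444,000) is divided into 2 shares of €222,000: Zainab and Priya each take €222,000.
Hanna's share (€444,000) is divided into 3 shares of €148,000: Odalys, Beatrix, and Faisal each take €148,000.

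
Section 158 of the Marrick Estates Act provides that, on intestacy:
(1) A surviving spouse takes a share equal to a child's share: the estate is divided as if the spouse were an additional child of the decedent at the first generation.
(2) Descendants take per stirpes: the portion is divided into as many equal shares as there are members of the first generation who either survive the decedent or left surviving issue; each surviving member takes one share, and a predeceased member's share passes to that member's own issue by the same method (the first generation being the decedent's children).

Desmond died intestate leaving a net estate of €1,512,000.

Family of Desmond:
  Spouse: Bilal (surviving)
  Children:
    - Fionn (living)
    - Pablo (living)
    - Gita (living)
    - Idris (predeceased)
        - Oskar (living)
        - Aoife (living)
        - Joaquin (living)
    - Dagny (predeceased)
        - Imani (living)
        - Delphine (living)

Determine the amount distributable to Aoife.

Aoife receives €84,000.

The spouse counts as an additional share at the children's level, so there are 6 primary shares of €252,000. Bilal takes one such share (€252,000).
The children's combined portion (€1,260,000) is divided into 5 shares of €252,000: Fionn, Pablo, and Gita each take €252,000; Idris's €252,000 share passes to Idris's issue; Dagny's €252,000 share passes to Dagny's issue.
Idris's share (€252,000) is divided into 3 shares of €84,000: Oskar, Aoife, and Joaquin each take €84,000.
Dagny's share (€252,000) is divided into 2 shares of €126,000: Imani and Delphine each take €126,000.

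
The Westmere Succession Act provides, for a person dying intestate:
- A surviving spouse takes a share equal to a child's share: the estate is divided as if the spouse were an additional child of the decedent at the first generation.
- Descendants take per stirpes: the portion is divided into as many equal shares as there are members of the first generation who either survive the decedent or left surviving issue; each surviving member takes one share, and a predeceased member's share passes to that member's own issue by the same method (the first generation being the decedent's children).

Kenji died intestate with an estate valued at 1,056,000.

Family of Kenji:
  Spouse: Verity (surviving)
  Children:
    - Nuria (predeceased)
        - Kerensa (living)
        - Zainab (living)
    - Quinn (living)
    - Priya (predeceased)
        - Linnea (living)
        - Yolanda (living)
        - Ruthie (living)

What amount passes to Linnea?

Linnea receives 88,000.

The spouse counts as an additional share at the children's level, so there are 4 primary shares of 264,000. Verity takes one such share (264,000).
The children's combined portion (792,000) is divided into 3 shares of 264,000: Quinn takes 264,000; Nuria's 264,000 share passes to Nuria's issue; Priya's 264,000 share passes to Priya's issue.
Nuria's share (264,000) is divided into 2 shares of 132,000: Kerensa and Zainab each take 132,000.
Priya's share (264,000) is divided into 3 shares of 88,000: Linnea, Yolanda, and Ruthie each take 88,000.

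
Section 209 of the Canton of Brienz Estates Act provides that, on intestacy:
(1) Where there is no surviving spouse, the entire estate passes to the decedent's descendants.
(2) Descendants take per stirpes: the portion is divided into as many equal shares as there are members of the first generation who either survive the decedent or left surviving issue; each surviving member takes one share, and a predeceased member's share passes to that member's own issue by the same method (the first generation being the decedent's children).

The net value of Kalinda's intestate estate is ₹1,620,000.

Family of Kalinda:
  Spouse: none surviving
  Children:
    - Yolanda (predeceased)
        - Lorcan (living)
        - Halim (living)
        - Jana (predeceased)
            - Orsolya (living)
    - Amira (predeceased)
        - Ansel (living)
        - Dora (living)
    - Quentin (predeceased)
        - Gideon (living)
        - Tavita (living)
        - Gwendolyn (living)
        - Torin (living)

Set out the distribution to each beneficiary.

Lorcan: ₹180,000; Halim: ₹180,000; Orsolya: ₹180,000; Ansel: ₹270,000; Dora: ₹270,000; Gideon: ₹135,000; Tavita: ₹135,000; Gwendolyn: ₹135,000; Torin: ₹135,000

The entire ₹1,620,000 passes to the descendants.
That amount (₹1,620,000) is divided into 3 shares of ₹540,000: Yolanda's ₹540,000 share passes to Yolanda's issue; Amira's ₹540,000 share passes to Amira's issue; Quentin's ₹540,000 share passes to Quentin's issue.
Yolanda's share (₹540,000) is divided into 3 shares of ₹180,000: Lorcan and Halim each take ₹180,000; Jana's ₹180,000 share passes to Jana's issue.
Jana's share (₹180,000) passes entirely to Orsolya.
Amira's share (₹540,000) is divided into 2 shares of ₹270,000: Ansel and Dora each take ₹270,000.
Quentin's share (₹540,000) is divided into 4 shares of ₹135,000: Gideon, Tavita, Gwendolyn, and Torin each take ₹135,000.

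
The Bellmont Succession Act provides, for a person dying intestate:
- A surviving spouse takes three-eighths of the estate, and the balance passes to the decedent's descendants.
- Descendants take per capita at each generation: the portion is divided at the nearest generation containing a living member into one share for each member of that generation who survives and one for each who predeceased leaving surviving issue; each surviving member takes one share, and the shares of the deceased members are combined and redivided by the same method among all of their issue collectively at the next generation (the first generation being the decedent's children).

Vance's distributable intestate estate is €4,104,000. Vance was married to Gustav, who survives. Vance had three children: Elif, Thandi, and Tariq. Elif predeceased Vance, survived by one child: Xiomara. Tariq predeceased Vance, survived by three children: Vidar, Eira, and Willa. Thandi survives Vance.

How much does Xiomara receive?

Gustav takes three-eighths of €4,104,000 = €1,539,000. The remaining €2,565,000 passes to the descendants.
The descendants' portion (€2,565,000) is divided at the children's generation into 3 shares of €855,000. Thandi takes €855,000. The 2 shares of the deceased (Elif and Tariq) are combined into a pool of €1,710,000.
That pool (€1,710,000) is divided at the grandchildren's generation equally among Xiomara, Vidar, Eira, and Willa: €427,500 each.

Xiomara receives €427,500.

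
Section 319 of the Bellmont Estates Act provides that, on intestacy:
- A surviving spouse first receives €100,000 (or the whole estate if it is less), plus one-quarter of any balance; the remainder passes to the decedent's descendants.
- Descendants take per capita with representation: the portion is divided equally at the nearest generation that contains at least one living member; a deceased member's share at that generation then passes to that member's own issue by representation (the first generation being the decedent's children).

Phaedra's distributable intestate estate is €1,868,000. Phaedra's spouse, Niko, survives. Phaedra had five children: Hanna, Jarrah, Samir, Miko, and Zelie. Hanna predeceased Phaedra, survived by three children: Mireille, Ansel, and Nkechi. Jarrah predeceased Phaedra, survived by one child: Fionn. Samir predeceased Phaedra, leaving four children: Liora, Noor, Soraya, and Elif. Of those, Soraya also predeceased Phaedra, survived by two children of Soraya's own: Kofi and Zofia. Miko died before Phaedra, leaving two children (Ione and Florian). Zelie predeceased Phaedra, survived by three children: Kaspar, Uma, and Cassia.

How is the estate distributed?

Niko: €542,000; Mireille: €102,000; Ansel: €102,000; Nkechi: €102,000; Fionn: €102,000; Liora: €102,000; Noor: €102,000; Kofi: €51,000; Zofia: €51,000; Elif: €102,000; Ione: €102,000; Florian: €102,000; Kaspar: €102,000; Uma: €102,000; Cassia: €102,000

Niko first takes €100,000, leaving a balance of €1,768,000. Niko then takes one-quarter of the balance (€442,000), for a total of €542,000. The remaining €1,326,000 passes to the descendants.
No child survives, so the initial division is made at the grandchildren's generation.
The descendants' portion (€1,326,000) is divided into 13 shares of €102,000: Mireille, Ansel, Nkechi, Fionn, Liora, Noor, Elif, Ione, Florian, Kaspar, Uma, and Cassia each take €102,000; Soraya's €102,000 share passes to Soraya's issue.
Soraya's share (€102,000) is divided into 2 shares of €51,000: Kofi and Zofia each take €51,000.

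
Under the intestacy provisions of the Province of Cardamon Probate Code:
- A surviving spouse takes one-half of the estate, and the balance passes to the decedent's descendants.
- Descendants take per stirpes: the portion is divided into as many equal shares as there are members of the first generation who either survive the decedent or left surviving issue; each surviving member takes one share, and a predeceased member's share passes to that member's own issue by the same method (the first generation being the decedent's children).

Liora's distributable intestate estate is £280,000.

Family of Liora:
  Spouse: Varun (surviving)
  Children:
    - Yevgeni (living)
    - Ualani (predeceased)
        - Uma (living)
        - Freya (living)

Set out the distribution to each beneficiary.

Varun takes one-half of £280,000 = £140,000. The remaining £140,000 passes to the descendants.
The descendants' portion (£140,000) is divided into 2 shares of £70,000: Yevgeni takes £70,000; Ualani's £70,000 share passes to Ualani's issue.
Ualani's share (£70,000) is divided into 2 shares of £35,000: Uma and Freya each take £35,000.

Varun: £140,000; Yevgeni: £70,000; Uma: £35,000; Freya: £35,000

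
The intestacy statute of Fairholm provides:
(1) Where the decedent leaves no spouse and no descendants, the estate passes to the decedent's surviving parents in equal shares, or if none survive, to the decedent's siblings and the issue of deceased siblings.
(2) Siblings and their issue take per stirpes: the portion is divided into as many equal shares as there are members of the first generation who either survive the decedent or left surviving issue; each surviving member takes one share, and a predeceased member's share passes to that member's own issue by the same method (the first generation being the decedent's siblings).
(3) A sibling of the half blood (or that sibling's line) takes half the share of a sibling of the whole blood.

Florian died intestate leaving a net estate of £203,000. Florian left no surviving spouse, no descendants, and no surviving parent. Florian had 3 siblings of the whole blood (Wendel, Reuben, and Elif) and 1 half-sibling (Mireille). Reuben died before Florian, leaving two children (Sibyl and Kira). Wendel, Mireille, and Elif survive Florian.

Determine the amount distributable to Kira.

Kira receives £29,000.

The entire £203,000 passes to the siblings and their issue.
Counting each half-blood sibling's line as half a unit, there are 7/2 units in £203,000, so one unit is £58,000. Whole-blood lines (Wendel, Reuben, and Elif) take £58,000 each; half-blood lines (Mireille) take £29,000 each.
Reuben's share (£58,000) is divided into 2 shares of £29,000: Sibyl and Kira each take £29,000.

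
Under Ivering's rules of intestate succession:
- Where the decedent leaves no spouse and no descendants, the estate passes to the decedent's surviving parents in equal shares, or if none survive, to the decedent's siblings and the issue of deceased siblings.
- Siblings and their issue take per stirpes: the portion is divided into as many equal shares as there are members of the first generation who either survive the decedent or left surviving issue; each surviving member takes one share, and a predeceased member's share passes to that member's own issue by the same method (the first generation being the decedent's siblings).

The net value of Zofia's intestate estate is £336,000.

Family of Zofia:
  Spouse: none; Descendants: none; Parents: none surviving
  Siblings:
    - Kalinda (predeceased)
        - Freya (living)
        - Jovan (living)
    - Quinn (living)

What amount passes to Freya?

The entire £336,000 passes to the siblings and their issue.
That amount (£336,000) is divided into 2 shares of £168,000: Quinn takes £168,000; Kalinda's £168,000 share passes to Kalinda's issue.
Kalinda's share (£168,000) is divided into 2 shares of £84,000: Freya and Jovan each take £84,000.

Freya receives £84,000.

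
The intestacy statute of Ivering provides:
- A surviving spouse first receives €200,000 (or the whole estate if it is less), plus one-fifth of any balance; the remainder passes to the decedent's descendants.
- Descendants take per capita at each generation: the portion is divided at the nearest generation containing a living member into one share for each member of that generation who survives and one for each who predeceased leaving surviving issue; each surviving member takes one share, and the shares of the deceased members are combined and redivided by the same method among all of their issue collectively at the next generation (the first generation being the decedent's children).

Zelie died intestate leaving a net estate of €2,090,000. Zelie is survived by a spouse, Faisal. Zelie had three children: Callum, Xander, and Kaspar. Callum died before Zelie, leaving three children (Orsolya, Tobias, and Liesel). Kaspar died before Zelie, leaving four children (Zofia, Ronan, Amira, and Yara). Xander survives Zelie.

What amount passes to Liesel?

Faisal first takes €200,000, leaving a balance of €1,890,000. Faisal then takes one-fifth of the balance (€378,000), for a total of €578,000. The remaining €1,512,000 passes to the descendants.
The descendants' portion (€1,512,000) is divided at the children's generation into 3 shares of €504,000. Xander takes €504,000. The 2 shares of the deceased (Callum and Kaspar) are combined into a pool of €1,008,000.
That pool (€1,008,000) is divided at the grandchildren's generation equally among Orsolya, Tobias, Liesel, Zofia, Ronan, Amira, and Yara: €144,000 each.

Liesel receives €144,000.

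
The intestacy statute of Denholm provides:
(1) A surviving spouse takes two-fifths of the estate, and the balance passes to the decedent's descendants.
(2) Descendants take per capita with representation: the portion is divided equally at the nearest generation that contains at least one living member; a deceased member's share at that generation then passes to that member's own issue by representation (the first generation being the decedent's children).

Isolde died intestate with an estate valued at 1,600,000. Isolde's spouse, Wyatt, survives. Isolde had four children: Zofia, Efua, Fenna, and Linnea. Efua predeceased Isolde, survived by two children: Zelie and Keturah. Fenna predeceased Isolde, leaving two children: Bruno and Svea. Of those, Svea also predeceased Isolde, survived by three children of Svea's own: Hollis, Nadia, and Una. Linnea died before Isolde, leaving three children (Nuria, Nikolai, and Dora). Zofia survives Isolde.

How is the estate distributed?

Wyatt: 640,000; Zofia: 240,000; Zelie: 120,000; Keturah: 120,000; Bruno: 120,000; Hollis: 40,000; Nadia: 40,000; Una: 40,000; Nuria: 80,000; Nikolai: 80,000; Dora: 80,000

Wyatt takes two-fifths of 1,600,000 = 640,000. The remaining 960,000 passes to the descendants.
The descendants' portion (960,000) is divided into 4 shares of 240,000: Zofia takes 240,000; Efua's 240,000 share passes to Efua's issue; Fenna's 240,000 share passes to Fenna's issue; Linnea's 240,000 share passes to Linnea's issue.
Efua's share (240,000) is divided into 2 shares of 120,000: Zelie and Keturah each take 120,000.
Fenna's share (240,000) is divided into 2 shares of 120,000: Bruno takes 120,000; Svea's 120,000 share passes to Svea's issue.
Svea's share (120,000) is divided into 3 shares of 40,000: Hollis, Nadia, and Una each take 40,000.
Linnea's share (240,000) is divided into 3 shares of 80,000: Nuria, Nikolai, and Dora each take 80,000.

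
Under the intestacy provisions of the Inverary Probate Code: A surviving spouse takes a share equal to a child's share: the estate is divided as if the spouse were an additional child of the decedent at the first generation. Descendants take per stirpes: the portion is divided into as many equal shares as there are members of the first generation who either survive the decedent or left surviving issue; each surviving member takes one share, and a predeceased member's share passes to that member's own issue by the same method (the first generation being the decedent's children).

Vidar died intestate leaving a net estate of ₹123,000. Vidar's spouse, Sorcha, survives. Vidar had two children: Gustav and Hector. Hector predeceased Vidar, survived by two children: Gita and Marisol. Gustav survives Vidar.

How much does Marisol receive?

The spouse counts as an additional share at the children's level, so there are 3 primary shares of ₹41,000. Sorcha takes one such share (₹41,000).
The children's combined portion (₹82,000) is divided into 2 shares of ₹41,000: Gustav takes ₹41,000; Hector's ₹41,000 share passes to Hector's issue.
Hector's share (₹41,000) is divided into 2 shares of ₹20,500: Gita and Marisol each take ₹20,500.

Marisol receives ₹20,500.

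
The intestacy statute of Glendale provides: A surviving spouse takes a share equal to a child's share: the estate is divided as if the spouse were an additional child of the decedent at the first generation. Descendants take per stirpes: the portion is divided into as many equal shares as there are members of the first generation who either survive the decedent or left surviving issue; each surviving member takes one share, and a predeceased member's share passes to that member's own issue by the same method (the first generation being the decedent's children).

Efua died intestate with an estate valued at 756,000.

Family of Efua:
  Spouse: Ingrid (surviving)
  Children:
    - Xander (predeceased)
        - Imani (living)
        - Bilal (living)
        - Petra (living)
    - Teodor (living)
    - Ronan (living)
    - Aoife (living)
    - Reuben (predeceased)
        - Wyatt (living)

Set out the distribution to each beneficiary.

The spouse counts as an additional share at the children's level, so there are 6 primary shares of 126,000. Ingrid takes one such share (126,000).
The children's combined portion (630,000) is divided into 5 shares of 126,000: Teodor, Ronan, and Aoife each take 126,000; Xander's 126,000 share passes to Xander's issue; Reuben's 126,000 share passes to Reuben's issue.
Xander's share (126,000) is divided into 3 shares of 42,000: Imani, Bilal, and Petra each take 42,000.
Reuben's share (126,000) passes entirely to Wyatt.

Ingrid: 126,000; Imani: 42,000; Bilal: 42,000; Petra: 42,000; Teodor: 126,000; Ronan: 126,000; Aoife: 126,000; Wyatt: 126,000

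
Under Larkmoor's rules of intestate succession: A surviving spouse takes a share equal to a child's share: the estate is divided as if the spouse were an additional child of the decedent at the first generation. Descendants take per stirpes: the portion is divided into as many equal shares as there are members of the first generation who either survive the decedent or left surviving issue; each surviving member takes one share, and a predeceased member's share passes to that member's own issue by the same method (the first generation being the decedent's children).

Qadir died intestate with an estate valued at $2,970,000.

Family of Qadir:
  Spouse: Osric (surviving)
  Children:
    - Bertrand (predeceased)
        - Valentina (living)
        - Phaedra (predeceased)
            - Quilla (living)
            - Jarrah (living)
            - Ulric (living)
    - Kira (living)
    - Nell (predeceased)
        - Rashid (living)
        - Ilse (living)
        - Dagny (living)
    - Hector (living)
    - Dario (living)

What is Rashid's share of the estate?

Rashid receives $165,000.

The spouse counts as an additional share at the children's level, so there are 6 primary shares of $495,000. Osric takes one such share ($495,000).
The children's combined portion ($2,475,000) is divided into 5 shares of $495,000: Kira, Hector, and Dario each take $495,000; Bertrand's $495,000 share passes to Bertrand's issue; Nell's $495,000 share passes to Nell's issue.
Bertrand's share ($495,000) is divided into 2 shares of $247,500: Valentina takes $247,500; Phaedra's $247,500 share passes to Phaedra's issue.
Phaedra's share ($247,500) is divided into 3 shares of $82,500: Quilla, Jarrah, and Ulric each take $82,500.
Nell's share ($495,000) is divided into 3 shares of $165,000: Rashid, Ilse, and Dagny each take $165,000.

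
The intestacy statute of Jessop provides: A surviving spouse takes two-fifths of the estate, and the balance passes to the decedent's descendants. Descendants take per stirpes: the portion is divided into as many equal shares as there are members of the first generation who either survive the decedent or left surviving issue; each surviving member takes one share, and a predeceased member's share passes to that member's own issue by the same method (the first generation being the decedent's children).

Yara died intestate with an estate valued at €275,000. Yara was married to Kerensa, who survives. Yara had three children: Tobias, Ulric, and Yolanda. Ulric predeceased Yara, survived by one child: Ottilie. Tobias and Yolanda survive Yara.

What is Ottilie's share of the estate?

Kerensa takes two-fifths of €275,000 = €110,000. The remaining €165,000 passes to the descendants.
The descendants' portion (€165,000) is divided into 3 shares of €55,000: Tobias and Yolanda each take €55,000; Ulric's €55,000 share passes to Ulric's issue.
Ulric's share (€55,000) passes entirely to Ottilie.

Ottilie receives €55,000.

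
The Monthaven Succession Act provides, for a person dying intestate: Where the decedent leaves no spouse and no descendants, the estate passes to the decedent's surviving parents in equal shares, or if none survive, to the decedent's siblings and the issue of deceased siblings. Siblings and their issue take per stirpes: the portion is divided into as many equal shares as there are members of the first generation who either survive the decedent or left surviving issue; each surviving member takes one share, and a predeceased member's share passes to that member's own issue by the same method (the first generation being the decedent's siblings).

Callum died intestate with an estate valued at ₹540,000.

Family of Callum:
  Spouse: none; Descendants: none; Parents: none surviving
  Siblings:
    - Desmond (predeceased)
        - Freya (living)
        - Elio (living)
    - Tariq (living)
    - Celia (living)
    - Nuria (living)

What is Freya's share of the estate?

The entire ₹540,000 passes to the siblings and their issue.
That amount (₹540,000) is divided into 4 shares of ₹135,000: Tariq, Celia, and Nuria each take ₹135,000; Desmond's ₹135,000 share passes to Desmond's issue.
Desmond's share (₹135,000) is divided into 2 shares of ₹67,500: Freya and Elio each take ₹67,500.

Freya receives ₹67,500.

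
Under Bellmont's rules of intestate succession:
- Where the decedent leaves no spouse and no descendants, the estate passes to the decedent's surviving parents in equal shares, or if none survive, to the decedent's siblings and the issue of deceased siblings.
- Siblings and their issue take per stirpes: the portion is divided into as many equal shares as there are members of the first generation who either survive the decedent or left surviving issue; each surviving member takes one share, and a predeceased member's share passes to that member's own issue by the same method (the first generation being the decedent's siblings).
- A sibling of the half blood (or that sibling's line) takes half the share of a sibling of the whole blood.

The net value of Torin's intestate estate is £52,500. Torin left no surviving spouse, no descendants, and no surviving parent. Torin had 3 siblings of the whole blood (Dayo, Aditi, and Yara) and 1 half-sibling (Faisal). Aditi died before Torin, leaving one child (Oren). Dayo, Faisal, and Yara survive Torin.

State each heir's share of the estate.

The entire £52,500 passes to the siblings and their issue.
Counting each half-blood sibling's line as half a unit, there are 7/2 units in £52,500, so one unit is £15,000. Whole-blood lines (Dayo, Aditi, and Yara) take £15,000 each; half-blood lines (Faisal) take £7,500 each.
Aditi's share (£15,000) passes entirely to Oren.

Dayo: £15,000; Oren: £15,000; Faisal: £7,500; Yara: £15,000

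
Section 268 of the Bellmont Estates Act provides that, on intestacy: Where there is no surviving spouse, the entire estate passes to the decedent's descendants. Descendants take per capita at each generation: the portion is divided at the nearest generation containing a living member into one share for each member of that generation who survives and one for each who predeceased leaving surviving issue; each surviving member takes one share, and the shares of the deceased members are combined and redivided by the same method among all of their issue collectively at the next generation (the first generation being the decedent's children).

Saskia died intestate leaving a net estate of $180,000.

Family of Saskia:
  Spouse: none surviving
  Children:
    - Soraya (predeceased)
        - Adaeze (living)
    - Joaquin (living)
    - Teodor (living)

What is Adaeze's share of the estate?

The entire $180,000 passes to the descendants.
That amount ($180,000) is divided at the children's generation into 3 shares of $60,000. Joaquin and Teodor each take $60,000. The remaining share for the deceased Soraya ($60,000) is carried to the next generation.
That pool ($60,000) passes entirely to Adaeze, the sole taker at the grandchildren's generation.

Adaeze receives $60,000.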